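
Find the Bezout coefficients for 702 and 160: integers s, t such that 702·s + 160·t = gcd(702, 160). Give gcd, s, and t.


Euclidean algorithm on (702, 160) — divide until remainder is 0:
  702 = 4 · 160 + 62
  160 = 2 · 62 + 36
  62 = 1 · 36 + 26
  36 = 1 · 26 + 10
  26 = 2 · 10 + 6
  10 = 1 · 6 + 4
  6 = 1 · 4 + 2
  4 = 2 · 2 + 0
gcd(702, 160) = 2.
Track Bezout coefficients alongside the remainders: start with r₀ = 702 = a·1 + b·0 (s = 1, t = 0) and r₁ = 160 = a·0 + b·1 (s = 0, t = 1); each new remainder r_{k+1} = r_{k-1} − q_k·r_k inherits s_{k+1} = s_{k-1} − q_k·s_k, t_{k+1} = t_{k-1} − q_k·t_k, so r_k = a·s_k + b·t_k at every step:
  q = 4: r = 62, s = 1 − 4·0 = 1, t = 0 − 4·1 = -4  (check: 702·1 + 160·(-4) = 62)
  q = 2: r = 36, s = 0 − 2·1 = -2, t = 1 − 2·(-4) = 9  (check: 702·(-2) + 160·9 = 36)
  q = 1: r = 26, s = 1 − 1·(-2) = 3, t = -4 − 1·9 = -13  (check: 702·3 + 160·(-13) = 26)
  q = 1: r = 10, s = -2 − 1·3 = -5, t = 9 − 1·(-13) = 22  (check: 702·(-5) + 160·22 = 10)
  q = 2: r = 6, s = 3 − 2·(-5) = 13, t = -13 − 2·22 = -57  (check: 702·13 + 160·(-57) = 6)
  q = 1: r = 4, s = -5 − 1·13 = -18, t = 22 − 1·(-57) = 79  (check: 702·(-18) + 160·79 = 4)
  q = 1: r = 2, s = 13 − 1·(-18) = 31, t = -57 − 1·79 = -136  (check: 702·31 + 160·(-136) = 2)
The row with r = 2 (the gcd) gives the Bezout coefficients s = 31, t = -136.
Result: 702 · (31) + 160 · (-136) = 2.

gcd(702, 160) = 2; s = 31, t = -136 (check: 702·31 + 160·(-136) = 2).


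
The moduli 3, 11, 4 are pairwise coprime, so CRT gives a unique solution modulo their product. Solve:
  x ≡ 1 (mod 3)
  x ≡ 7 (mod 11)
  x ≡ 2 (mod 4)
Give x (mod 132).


Moduli 3, 11, 4 are pairwise coprime; by CRT there is a unique solution modulo M = 3 · 11 · 4 = 132.
Solve pairwise, accumulating the modulus:
  Start with x ≡ 1 (mod 3).
  Combine with x ≡ 7 (mod 11): since gcd(3, 11) = 1, we get a unique residue mod 33.
    Write x = 1 + 3·t and substitute into x ≡ 7 (mod 11): 3·t ≡ 7 − 1 = 6 (mod 11).
    The inverse of 3 mod 11 is 4 (since 3·4 = 12 = 1·11 + 1), so t ≡ 4·6 = 24 ≡ 2 (mod 11).
    Then x = 1 + 3·2 = 7, valid modulo lcm(3, 11) = 33: x ≡ 7 (mod 33).
  Combine with x ≡ 2 (mod 4): since gcd(33, 4) = 1, we get a unique residue mod 132.
    Write x = 7 + 33·t and substitute into x ≡ 2 (mod 4): 33·t ≡ 2 − 7 = -5 (mod 4).
    Reduce coefficients mod 4: 1·t ≡ 3 (mod 4).
    So t ≡ 3 (mod 4).
    Then x = 7 + 33·3 = 106, valid modulo lcm(33, 4) = 132: x ≡ 106 (mod 132).
Verify: 106 mod 3 = 1 ✓, 106 mod 11 = 7 ✓, 106 mod 4 = 2 ✓.

x ≡ 106 (mod 132).


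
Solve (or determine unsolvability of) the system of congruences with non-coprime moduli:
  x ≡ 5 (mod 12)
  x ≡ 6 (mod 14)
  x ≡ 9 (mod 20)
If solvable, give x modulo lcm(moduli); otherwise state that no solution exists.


Moduli 12, 14, 20 are not pairwise coprime, so CRT works modulo lcm(m_i) when all pairwise compatibility conditions hold.
Pairwise compatibility: gcd(m_i, m_j) must divide a_i - a_j for every pair.
Merge one congruence at a time:
  Start: x ≡ 5 (mod 12).
  Combine with x ≡ 6 (mod 14): gcd(12, 14) = 2, and 6 - 5 = 1 is NOT divisible by 2.
    ⇒ system is inconsistent (no integer solution).

No solution (the system is inconsistent).


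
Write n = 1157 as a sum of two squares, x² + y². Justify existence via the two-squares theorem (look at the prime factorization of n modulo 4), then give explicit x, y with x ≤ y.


Step 1: Factor n = 1157 = 13 · 89.
Step 2: Check the mod-4 condition on each prime factor: 13 ≡ 1 (mod 4), exponent 1; 89 ≡ 1 (mod 4), exponent 1.
All primes ≡ 3 (mod 4) appear to even exponent (or don't appear), so by the two-squares theorem n IS expressible as a sum of two squares.
Step 3: Build a representation. Here n = 13 · 89 is a product of primes ≡ 1 (mod 4). Each prime p ≡ 1 (mod 4) is itself a sum of two squares; find a² by testing p − a² for a perfect square:
  13: 13 − 1² = 12, 13 − 2² = 9 = 3² ⇒ 13 = 2² + 3².
  89: 89 − 1² = 88, 89 − 2² = 85, 89 − 3² = 80, 89 − 4² = 73, 89 − 5² = 64 = 8² ⇒ 89 = 5² + 8².
  Combine using the Brahmagupta–Fibonacci identity (a² + b²)(c² + d²) = (ac − bd)² + (ad + bc)² = (ac + bd)² + (ad − bc)²:
  13 · 89 = 1157: from (2² + 3²)(5² + 8²), take (2·5 − 3·8, 2·8 + 3·5) = (10 − 24, 16 + 15) = (-14, 31); dropping signs (only squares matter) gives (14, 31); check 14² + 31² = 196 + 961 = 1157 ✓.
Step 4: Order so x ≤ y and verify: 14² + 31² = 196 + 961 = 1157 = n. ✓

n = 1157 = 14² + 31² (one valid representation with x ≤ y).


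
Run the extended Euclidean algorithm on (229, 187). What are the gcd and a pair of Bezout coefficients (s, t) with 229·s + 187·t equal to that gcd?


Euclidean algorithm on (229, 187) — divide until remainder is 0:
  229 = 1 · 187 + 42
  187 = 4 · 42 + 19
  42 = 2 · 19 + 4
  19 = 4 · 4 + 3
  4 = 1 · 3 + 1
  3 = 3 · 1 + 0
gcd(229, 187) = 1.
Track Bezout coefficients alongside the remainders: start with r₀ = 229 = a·1 + b·0 (s = 1, t = 0) and r₁ = 187 = a·0 + b·1 (s = 0, t = 1); each new remainder r_{k+1} = r_{k-1} − q_k·r_k inherits s_{k+1} = s_{k-1} − q_k·s_k, t_{k+1} = t_{k-1} − q_k·t_k, so r_k = a·s_k + b·t_k at every step:
  q = 1: r = 42, s = 1 − 1·0 = 1, t = 0 − 1·1 = -1  (check: 229·1 + 187·(-1) = 42)
  q = 4: r = 19, s = 0 − 4·1 = -4, t = 1 − 4·(-1) = 5  (check: 229·(-4) + 187·5 = 19)
  q = 2: r = 4, s = 1 − 2·(-4) = 9, t = -1 − 2·5 = -11  (check: 229·9 + 187·(-11) = 4)
  q = 4: r = 3, s = -4 − 4·9 = -40, t = 5 − 4·(-11) = 49  (check: 229·(-40) + 187·49 = 3)
  q = 1: r = 1, s = 9 − 1·(-40) = 49, t = -11 − 1·49 = -60  (check: 229·49 + 187·(-60) = 1)
The row with r = 1 (the gcd) gives the Bezout coefficients s = 49, t = -60.
Result: 229 · (49) + 187 · (-60) = 1.

gcd(229, 187) = 1; s = 49, t = -60 (check: 229·49 + 187·(-60) = 1).


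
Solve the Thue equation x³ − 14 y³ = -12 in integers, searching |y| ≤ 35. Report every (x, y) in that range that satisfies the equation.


The equation is x³ - 14y³ = -12. For fixed y, x³ = 14·y³ − 12, so a solution requires the RHS to be a perfect cube.
Strategy: iterate y from -35 to 35, compute RHS = 14·y³ − 12, and check whether it is a (positive or negative) perfect cube.
Check small values of y:
  y = 0: RHS = -12 is not a perfect cube.
  y = 1: RHS = 2 is not a perfect cube.
  y = -1: RHS = -26 is not a perfect cube.
  y = 2: RHS = 100 is not a perfect cube.
  y = -2: RHS = -124 is not a perfect cube.
  y = 3: RHS = 366 is not a perfect cube.
  y = -3: RHS = -390 is not a perfect cube.
Continuing the search up to |y| = 35 finds no solutions either.
No (x, y) in the scanned range satisfies the equation.

No integer solutions with |y| ≤ 35.


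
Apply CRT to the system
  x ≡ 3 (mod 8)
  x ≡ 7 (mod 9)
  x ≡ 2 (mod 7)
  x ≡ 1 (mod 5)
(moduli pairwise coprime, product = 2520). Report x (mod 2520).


Product of moduli M = 8 · 9 · 7 · 5 = 2520.
Merge one congruence at a time:
  Start: x ≡ 3 (mod 8).
  Combine with x ≡ 7 (mod 9); new modulus lcm = 72.
    Write x = 3 + 8·t and substitute into x ≡ 7 (mod 9): 8·t ≡ 7 − 3 = 4 (mod 9).
    The inverse of 8 mod 9 is 8 (since 8·8 = 64 = 7·9 + 1), so t ≡ 8·4 = 32 ≡ 5 (mod 9).
    Then x = 3 + 8·5 = 43, valid modulo lcm(8, 9) = 72: x ≡ 43 (mod 72).
  Combine with x ≡ 2 (mod 7); new modulus lcm = 504.
    Write x = 43 + 72·t and substitute into x ≡ 2 (mod 7): 72·t ≡ 2 − 43 = -41 (mod 7).
    Reduce coefficients mod 7: 2·t ≡ 1 (mod 7).
    The inverse of 2 mod 7 is 4 (since 2·4 = 8 = 1·7 + 1), so t ≡ 4·1 = 4 ≡ 4 (mod 7).
    Then x = 43 + 72·4 = 331, valid modulo lcm(72, 7) = 504: x ≡ 331 (mod 504).
  Combine with x ≡ 1 (mod 5); new modulus lcm = 2520.
    Write x = 331 + 504·t and substitute into x ≡ 1 (mod 5): 504·t ≡ 1 − 331 = -330 (mod 5).
    Reduce coefficients mod 5: 4·t ≡ 0 (mod 5).
    The inverse of 4 mod 5 is 4 (since 4·4 = 16 = 3·5 + 1), so t ≡ 4·0 = 0 ≡ 0 (mod 5).
    Then x = 331 + 504·0 = 331, valid modulo lcm(504, 5) = 2520: x ≡ 331 (mod 2520).
Verify against each original: 331 mod 8 = 3, 331 mod 9 = 7, 331 mod 7 = 2, 331 mod 5 = 1.

x ≡ 331 (mod 2520).


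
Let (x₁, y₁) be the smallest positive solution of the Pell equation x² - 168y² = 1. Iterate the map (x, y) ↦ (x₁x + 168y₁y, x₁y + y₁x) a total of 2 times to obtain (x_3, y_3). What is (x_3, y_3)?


Step 1: Find the fundamental solution (x₁, y₁) of x² - 168y² = 1.
  Expand √168 as a continued fraction. a₀ = ⌊√168⌋ = 12; iterate m_{k+1} = d_k·a_k − m_k, d_{k+1} = (168 − m_{k+1}²)/d_k, a_{k+1} = ⌊(a₀ + m_{k+1})/d_{k+1}⌋ (starting m₀ = 0, d₀ = 1), with convergents p_k = a_k·p_{k-1} + p_{k-2}, q_k = a_k·q_{k-1} + q_{k-2} (p₋₁ = 1, q₋₁ = 0):
  k = 0: a₀ = 12; p₀/q₀ = 12/1; p₀² − 168·q₀² = 144 − 168 = -24.
  k = 1: m = 12, d = 24, a = ⌊(12 + 12)/24⌋ = 1; p/q = (1·12 + 1)/(1·1 + 0) = 13/1; p² − 168·q² = 169 − 168 = 1.
  The first convergent with p² − 168·q² = 1 gives the fundamental solution (x₁, y₁) = (13, 1).
Step 2: Apply the recurrence (x_{n+1}, y_{n+1}) = (x₁x_n + 168y₁y_n, x₁y_n + y₁x_n) repeatedly.
  From (x_1, y_1) = (13, 1): x_2 = 13·13 + 168·1·1 = 337; y_2 = 13·1 + 1·13 = 26.
  From (x_2, y_2) = (337, 26): x_3 = 13·337 + 168·1·26 = 8749; y_3 = 13·26 + 1·337 = 675.
Step 3: Verify x_3² - 168·y_3² = 76545001 - 76545000 = 1 (should be 1). ✓

(x_1, y_1) = (13, 1); (x_3, y_3) = (8749, 675).


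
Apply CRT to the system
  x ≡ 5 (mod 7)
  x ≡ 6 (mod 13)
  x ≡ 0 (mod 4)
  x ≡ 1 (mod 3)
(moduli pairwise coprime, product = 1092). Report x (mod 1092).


Product of moduli M = 7 · 13 · 4 · 3 = 1092.
Merge one congruence at a time:
  Start: x ≡ 5 (mod 7).
  Combine with x ≡ 6 (mod 13); new modulus lcm = 91.
    Write x = 5 + 7·t and substitute into x ≡ 6 (mod 13): 7·t ≡ 6 − 5 = 1 (mod 13).
    The inverse of 7 mod 13 is 2 (since 7·2 = 14 = 1·13 + 1), so t ≡ 2·1 = 2 ≡ 2 (mod 13).
    Then x = 5 + 7·2 = 19, valid modulo lcm(7, 13) = 91: x ≡ 19 (mod 91).
  Combine with x ≡ 0 (mod 4); new modulus lcm = 364.
    Write x = 19 + 91·t and substitute into x ≡ 0 (mod 4): 91·t ≡ 0 − 19 = -19 (mod 4).
    Reduce coefficients mod 4: 3·t ≡ 1 (mod 4).
    The inverse of 3 mod 4 is 3 (since 3·3 = 9 = 2·4 + 1), so t ≡ 3·1 = 3 ≡ 3 (mod 4).
    Then x = 19 + 91·3 = 292, valid modulo lcm(91, 4) = 364: x ≡ 292 (mod 364).
  Combine with x ≡ 1 (mod 3); new modulus lcm = 1092.
    Write x = 292 + 364·t and substitute into x ≡ 1 (mod 3): 364·t ≡ 1 − 292 = -291 (mod 3).
    Reduce coefficients mod 3: 1·t ≡ 0 (mod 3).
    So t ≡ 0 (mod 3).
    Then x = 292 + 364·0 = 292, valid modulo lcm(364, 3) = 1092: x ≡ 292 (mod 1092).
Verify against each original: 292 mod 7 = 5, 292 mod 13 = 6, 292 mod 4 = 0, 292 mod 3 = 1.

x ≡ 292 (mod 1092).


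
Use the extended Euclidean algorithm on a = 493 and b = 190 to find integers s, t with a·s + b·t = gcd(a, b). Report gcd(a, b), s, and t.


Euclidean algorithm on (493, 190) — divide until remainder is 0:
  493 = 2 · 190 + 113
  190 = 1 · 113 + 77
  113 = 1 · 77 + 36
  77 = 2 · 36 + 5
  36 = 7 · 5 + 1
  5 = 5 · 1 + 0
gcd(493, 190) = 1.
Track Bezout coefficients alongside the remainders: start with r₀ = 493 = a·1 + b·0 (s = 1, t = 0) and r₁ = 190 = a·0 + b·1 (s = 0, t = 1); each new remainder r_{k+1} = r_{k-1} − q_k·r_k inherits s_{k+1} = s_{k-1} − q_k·s_k, t_{k+1} = t_{k-1} − q_k·t_k, so r_k = a·s_k + b·t_k at every step:
  q = 2: r = 113, s = 1 − 2·0 = 1, t = 0 − 2·1 = -2  (check: 493·1 + 190·(-2) = 113)
  q = 1: r = 77, s = 0 − 1·1 = -1, t = 1 − 1·(-2) = 3  (check: 493·(-1) + 190·3 = 77)
  q = 1: r = 36, s = 1 − 1·(-1) = 2, t = -2 − 1·3 = -5  (check: 493·2 + 190·(-5) = 36)
  q = 2: r = 5, s = -1 − 2·2 = -5, t = 3 − 2·(-5) = 13  (check: 493·(-5) + 190·13 = 5)
  q = 7: r = 1, s = 2 − 7·(-5) = 37, t = -5 − 7·13 = -96  (check: 493·37 + 190·(-96) = 1)
The row with r = 1 (the gcd) gives the Bezout coefficients s = 37, t = -96.
Result: 493 · (37) + 190 · (-96) = 1.

gcd(493, 190) = 1; s = 37, t = -96 (check: 493·37 + 190·(-96) = 1).


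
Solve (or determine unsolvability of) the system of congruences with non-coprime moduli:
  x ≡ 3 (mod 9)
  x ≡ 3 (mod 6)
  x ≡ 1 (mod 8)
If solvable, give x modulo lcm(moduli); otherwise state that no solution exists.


Moduli 9, 6, 8 are not pairwise coprime, so CRT works modulo lcm(m_i) when all pairwise compatibility conditions hold.
Pairwise compatibility: gcd(m_i, m_j) must divide a_i - a_j for every pair.
Merge one congruence at a time:
  Start: x ≡ 3 (mod 9).
  Combine with x ≡ 3 (mod 6): gcd(9, 6) = 3; 3 - 3 = 0, which IS divisible by 3, so compatible.
    Write x = 3 + 9·t and substitute into x ≡ 3 (mod 6): 9·t ≡ 3 − 3 = 0 (mod 6).
    Divide the congruence (and modulus) by g = 3: 3·t ≡ 0 (mod 2).
    Reduce coefficients mod 2: 1·t ≡ 0 (mod 2).
    So t ≡ 0 (mod 2).
    Then x = 3 + 9·0 = 3, valid modulo lcm(9, 6) = 18: x ≡ 3 (mod 18).
  Combine with x ≡ 1 (mod 8): gcd(18, 8) = 2; 1 - 3 = -2, which IS divisible by 2, so compatible.
    Write x = 3 + 18·t and substitute into x ≡ 1 (mod 8): 18·t ≡ 1 − 3 = -2 (mod 8).
    Divide the congruence (and modulus) by g = 2: 9·t ≡ -1 (mod 4).
    Reduce coefficients mod 4: 1·t ≡ 3 (mod 4).
    So t ≡ 3 (mod 4).
    Then x = 3 + 18·3 = 57, valid modulo lcm(18, 8) = 72: x ≡ 57 (mod 72).
Verify: 57 mod 9 = 3, 57 mod 6 = 3, 57 mod 8 = 1.

x ≡ 57 (mod 72).


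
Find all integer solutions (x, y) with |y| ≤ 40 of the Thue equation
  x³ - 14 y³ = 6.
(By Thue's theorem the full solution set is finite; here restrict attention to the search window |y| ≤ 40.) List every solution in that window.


The equation is x³ - 14y³ = 6. For fixed y, x³ = 14·y³ + 6, so a solution requires the RHS to be a perfect cube.
Strategy: iterate y from -40 to 40, compute RHS = 14·y³ + 6, and check whether it is a (positive or negative) perfect cube.
Check small values of y:
  y = 0: RHS = 6 is not a perfect cube.
  y = 1: RHS = 20 is not a perfect cube.
  y = -1: RHS = -8 = (-2)³ ⇒ x = -2 works.
  y = 2: RHS = 118 is not a perfect cube.
  y = -2: RHS = -106 is not a perfect cube.
  y = 3: RHS = 384 is not a perfect cube.
  y = -3: RHS = -372 is not a perfect cube.
Continuing the search up to |y| = 40 finds no further solutions beyond those listed.
Collected solutions: (-2, -1).

Solutions (with |y| ≤ 40): (-2, -1).


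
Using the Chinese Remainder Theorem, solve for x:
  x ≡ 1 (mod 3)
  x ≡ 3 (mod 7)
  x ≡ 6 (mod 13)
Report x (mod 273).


Moduli 3, 7, 13 are pairwise coprime; by CRT there is a unique solution modulo M = 3 · 7 · 13 = 273.
Solve pairwise, accumulating the modulus:
  Start with x ≡ 1 (mod 3).
  Combine with x ≡ 3 (mod 7): since gcd(3, 7) = 1, we get a unique residue mod 21.
    Write x = 1 + 3·t and substitute into x ≡ 3 (mod 7): 3·t ≡ 3 − 1 = 2 (mod 7).
    The inverse of 3 mod 7 is 5 (since 3·5 = 15 = 2·7 + 1), so t ≡ 5·2 = 10 ≡ 3 (mod 7).
    Then x = 1 + 3·3 = 10, valid modulo lcm(3, 7) = 21: x ≡ 10 (mod 21).
  Combine with x ≡ 6 (mod 13): since gcd(21, 13) = 1, we get a unique residue mod 273.
    Write x = 10 + 21·t and substitute into x ≡ 6 (mod 13): 21·t ≡ 6 − 10 = -4 (mod 13).
    Reduce coefficients mod 13: 8·t ≡ 9 (mod 13).
    The inverse of 8 mod 13 is 5 (since 8·5 = 40 = 3·13 + 1), so t ≡ 5·9 = 45 ≡ 6 (mod 13).
    Then x = 10 + 21·6 = 136, valid modulo lcm(21, 13) = 273: x ≡ 136 (mod 273).
Verify: 136 mod 3 = 1 ✓, 136 mod 7 = 3 ✓, 136 mod 13 = 6 ✓.

x ≡ 136 (mod 273).


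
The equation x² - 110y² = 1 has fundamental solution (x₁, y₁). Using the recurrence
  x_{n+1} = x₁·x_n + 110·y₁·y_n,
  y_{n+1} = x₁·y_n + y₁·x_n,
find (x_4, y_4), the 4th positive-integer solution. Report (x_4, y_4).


Step 1: Find the fundamental solution (x₁, y₁) of x² - 110y² = 1.
  Expand √110 as a continued fraction. a₀ = ⌊√110⌋ = 10; iterate m_{k+1} = d_k·a_k − m_k, d_{k+1} = (110 − m_{k+1}²)/d_k, a_{k+1} = ⌊(a₀ + m_{k+1})/d_{k+1}⌋ (starting m₀ = 0, d₀ = 1), with convergents p_k = a_k·p_{k-1} + p_{k-2}, q_k = a_k·q_{k-1} + q_{k-2} (p₋₁ = 1, q₋₁ = 0):
  k = 0: a₀ = 10; p₀/q₀ = 10/1; p₀² − 110·q₀² = 100 − 110 = -10.
  k = 1: m = 10, d = 10, a = ⌊(10 + 10)/10⌋ = 2; p/q = (2·10 + 1)/(2·1 + 0) = 21/2; p² − 110·q² = 441 − 440 = 1.
  The first convergent with p² − 110·q² = 1 gives the fundamental solution (x₁, y₁) = (21, 2).
Step 2: Apply the recurrence (x_{n+1}, y_{n+1}) = (x₁x_n + 110y₁y_n, x₁y_n + y₁x_n) repeatedly.
  From (x_1, y_1) = (21, 2): x_2 = 21·21 + 110·2·2 = 881; y_2 = 21·2 + 2·21 = 84.
  From (x_2, y_2) = (881, 84): x_3 = 21·881 + 110·2·84 = 36981; y_3 = 21·84 + 2·881 = 3526.
  From (x_3, y_3) = (36981, 3526): x_4 = 21·36981 + 110·2·3526 = 1552321; y_4 = 21·3526 + 2·36981 = 148008.
Step 3: Verify x_4² - 110·y_4² = 2409700487041 - 2409700487040 = 1 (should be 1). ✓

(x_1, y_1) = (21, 2); (x_4, y_4) = (1552321, 148008).


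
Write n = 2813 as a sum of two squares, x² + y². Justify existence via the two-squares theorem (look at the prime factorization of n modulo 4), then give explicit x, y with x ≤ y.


Step 1: Factor n = 2813 = 29 · 97.
Step 2: Check the mod-4 condition on each prime factor: 29 ≡ 1 (mod 4), exponent 1; 97 ≡ 1 (mod 4), exponent 1.
All primes ≡ 3 (mod 4) appear to even exponent (or don't appear), so by the two-squares theorem n IS expressible as a sum of two squares.
Step 3: Build a representation. Here n = 29 · 97 is a product of primes ≡ 1 (mod 4). Each prime p ≡ 1 (mod 4) is itself a sum of two squares; find a² by testing p − a² for a perfect square:
  29: 29 − 1² = 28, 29 − 2² = 25 = 5² ⇒ 29 = 2² + 5².
  97: 97 − 1² = 96, 97 − 2² = 93, 97 − 3² = 88, 97 − 4² = 81 = 9² ⇒ 97 = 4² + 9².
  Combine using the Brahmagupta–Fibonacci identity (a² + b²)(c² + d²) = (ac − bd)² + (ad + bc)² = (ac + bd)² + (ad − bc)²:
  29 · 97 = 2813: from (2² + 5²)(4² + 9²), take (2·4 − 5·9, 2·9 + 5·4) = (8 − 45, 18 + 20) = (-37, 38); dropping signs (only squares matter) gives (37, 38); check 37² + 38² = 1369 + 1444 = 2813 ✓.
Step 4: Order so x ≤ y and verify: 37² + 38² = 1369 + 1444 = 2813 = n. ✓

n = 2813 = 37² + 38² (one valid representation with x ≤ y).


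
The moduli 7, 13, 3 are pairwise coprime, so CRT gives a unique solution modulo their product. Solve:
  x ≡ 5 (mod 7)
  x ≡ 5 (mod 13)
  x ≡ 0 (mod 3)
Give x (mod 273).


Moduli 7, 13, 3 are pairwise coprime; by CRT there is a unique solution modulo M = 7 · 13 · 3 = 273.
Solve pairwise, accumulating the modulus:
  Start with x ≡ 5 (mod 7).
  Combine with x ≡ 5 (mod 13): since gcd(7, 13) = 1, we get a unique residue mod 91.
    Write x = 5 + 7·t and substitute into x ≡ 5 (mod 13): 7·t ≡ 5 − 5 = 0 (mod 13).
    The inverse of 7 mod 13 is 2 (since 7·2 = 14 = 1·13 + 1), so t ≡ 2·0 = 0 ≡ 0 (mod 13).
    Then x = 5 + 7·0 = 5, valid modulo lcm(7, 13) = 91: x ≡ 5 (mod 91).
  Combine with x ≡ 0 (mod 3): since gcd(91, 3) = 1, we get a unique residue mod 273.
    Write x = 5 + 91·t and substitute into x ≡ 0 (mod 3): 91·t ≡ 0 − 5 = -5 (mod 3).
    Reduce coefficients mod 3: 1·t ≡ 1 (mod 3).
    So t ≡ 1 (mod 3).
    Then x = 5 + 91·1 = 96, valid modulo lcm(91, 3) = 273: x ≡ 96 (mod 273).
Verify: 96 mod 7 = 5 ✓, 96 mod 13 = 5 ✓, 96 mod 3 = 0 ✓.

x ≡ 96 (mod 273).


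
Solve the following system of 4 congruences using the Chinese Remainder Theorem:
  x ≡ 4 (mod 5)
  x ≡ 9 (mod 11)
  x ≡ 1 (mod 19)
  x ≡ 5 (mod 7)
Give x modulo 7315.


Product of moduli M = 5 · 11 · 19 · 7 = 7315.
Merge one congruence at a time:
  Start: x ≡ 4 (mod 5).
  Combine with x ≡ 9 (mod 11); new modulus lcm = 55.
    Write x = 4 + 5·t and substitute into x ≡ 9 (mod 11): 5·t ≡ 9 − 4 = 5 (mod 11).
    The inverse of 5 mod 11 is 9 (since 5·9 = 45 = 4·11 + 1), so t ≡ 9·5 = 45 ≡ 1 (mod 11).
    Then x = 4 + 5·1 = 9, valid modulo lcm(5, 11) = 55: x ≡ 9 (mod 55).
  Combine with x ≡ 1 (mod 19); new modulus lcm = 1045.
    Write x = 9 + 55·t and substitute into x ≡ 1 (mod 19): 55·t ≡ 1 − 9 = -8 (mod 19).
    Reduce coefficients mod 19: 17·t ≡ 11 (mod 19).
    The inverse of 17 mod 19 is 9 (since 17·9 = 153 = 8·19 + 1), so t ≡ 9·11 = 99 ≡ 4 (mod 19).
    Then x = 9 + 55·4 = 229, valid modulo lcm(55, 19) = 1045: x ≡ 229 (mod 1045).
  Combine with x ≡ 5 (mod 7); new modulus lcm = 7315.
    Write x = 229 + 1045·t and substitute into x ≡ 5 (mod 7): 1045·t ≡ 5 − 229 = -224 (mod 7).
    Reduce coefficients mod 7: 2·t ≡ 0 (mod 7).
    The inverse of 2 mod 7 is 4 (since 2·4 = 8 = 1·7 + 1), so t ≡ 4·0 = 0 ≡ 0 (mod 7).
    Then x = 229 + 1045·0 = 229, valid modulo lcm(1045, 7) = 7315: x ≡ 229 (mod 7315).
Verify against each original: 229 mod 5 = 4, 229 mod 11 = 9, 229 mod 19 = 1, 229 mod 7 = 5.

x ≡ 229 (mod 7315).


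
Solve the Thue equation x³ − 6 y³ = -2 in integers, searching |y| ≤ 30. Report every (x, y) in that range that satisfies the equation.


The equation is x³ - 6y³ = -2. For fixed y, x³ = 6·y³ − 2, so a solution requires the RHS to be a perfect cube.
Strategy: iterate y from -30 to 30, compute RHS = 6·y³ − 2, and check whether it is a (positive or negative) perfect cube.
Check small values of y:
  y = 0: RHS = -2 is not a perfect cube.
  y = 1: RHS = 4 is not a perfect cube.
  y = -1: RHS = -8 = (-2)³ ⇒ x = -2 works.
  y = 2: RHS = 46 is not a perfect cube.
  y = -2: RHS = -50 is not a perfect cube.
  y = 3: RHS = 160 is not a perfect cube.
  y = -3: RHS = -164 is not a perfect cube.
Continuing the search up to |y| = 30 finds no further solutions beyond those listed.
Collected solutions: (-2, -1).

Solutions (with |y| ≤ 30): (-2, -1).


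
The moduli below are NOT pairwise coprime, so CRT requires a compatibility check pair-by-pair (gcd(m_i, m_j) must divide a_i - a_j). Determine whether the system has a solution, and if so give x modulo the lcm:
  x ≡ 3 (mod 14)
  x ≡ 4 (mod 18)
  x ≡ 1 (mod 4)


Moduli 14, 18, 4 are not pairwise coprime, so CRT works modulo lcm(m_i) when all pairwise compatibility conditions hold.
Pairwise compatibility: gcd(m_i, m_j) must divide a_i - a_j for every pair.
Merge one congruence at a time:
  Start: x ≡ 3 (mod 14).
  Combine with x ≡ 4 (mod 18): gcd(14, 18) = 2, and 4 - 3 = 1 is NOT divisible by 2.
    ⇒ system is inconsistent (no integer solution).

No solution (the system is inconsistent).


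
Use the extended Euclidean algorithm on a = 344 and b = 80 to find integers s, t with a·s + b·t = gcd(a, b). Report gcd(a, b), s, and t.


Euclidean algorithm on (344, 80) — divide until remainder is 0:
  344 = 4 · 80 + 24
  80 = 3 · 24 + 8
  24 = 3 · 8 + 0
gcd(344, 80) = 8.
Track Bezout coefficients alongside the remainders: start with r₀ = 344 = a·1 + b·0 (s = 1, t = 0) and r₁ = 80 = a·0 + b·1 (s = 0, t = 1); each new remainder r_{k+1} = r_{k-1} − q_k·r_k inherits s_{k+1} = s_{k-1} − q_k·s_k, t_{k+1} = t_{k-1} − q_k·t_k, so r_k = a·s_k + b·t_k at every step:
  q = 4: r = 24, s = 1 − 4·0 = 1, t = 0 − 4·1 = -4  (check: 344·1 + 80·(-4) = 24)
  q = 3: r = 8, s = 0 − 3·1 = -3, t = 1 − 3·(-4) = 13  (check: 344·(-3) + 80·13 = 8)
The row with r = 8 (the gcd) gives the Bezout coefficients s = -3, t = 13.
Result: 344 · (-3) + 80 · (13) = 8.

gcd(344, 80) = 8; s = -3, t = 13 (check: 344·(-3) + 80·13 = 8).


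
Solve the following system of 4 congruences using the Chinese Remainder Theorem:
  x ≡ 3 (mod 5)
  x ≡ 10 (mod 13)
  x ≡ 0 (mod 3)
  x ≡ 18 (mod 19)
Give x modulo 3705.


Product of moduli M = 5 · 13 · 3 · 19 = 3705.
Merge one congruence at a time:
  Start: x ≡ 3 (mod 5).
  Combine with x ≡ 10 (mod 13); new modulus lcm = 65.
    Write x = 3 + 5·t and substitute into x ≡ 10 (mod 13): 5·t ≡ 10 − 3 = 7 (mod 13).
    The inverse of 5 mod 13 is 8 (since 5·8 = 40 = 3·13 + 1), so t ≡ 8·7 = 56 ≡ 4 (mod 13).
    Then x = 3 + 5·4 = 23, valid modulo lcm(5, 13) = 65: x ≡ 23 (mod 65).
  Combine with x ≡ 0 (mod 3); new modulus lcm = 195.
    Write x = 23 + 65·t and substitute into x ≡ 0 (mod 3): 65·t ≡ 0 − 23 = -23 (mod 3).
    Reduce coefficients mod 3: 2·t ≡ 1 (mod 3).
    The inverse of 2 mod 3 is 2 (since 2·2 = 4 = 1·3 + 1), so t ≡ 2·1 = 2 ≡ 2 (mod 3).
    Then x = 23 + 65·2 = 153, valid modulo lcm(65, 3) = 195: x ≡ 153 (mod 195).
  Combine with x ≡ 18 (mod 19); new modulus lcm = 3705.
    Write x = 153 + 195·t and substitute into x ≡ 18 (mod 19): 195·t ≡ 18 − 153 = -135 (mod 19).
    Reduce coefficients mod 19: 5·t ≡ 17 (mod 19).
    The inverse of 5 mod 19 is 4 (since 5·4 = 20 = 1·19 + 1), so t ≡ 4·17 = 68 ≡ 11 (mod 19).
    Then x = 153 + 195·11 = 2298, valid modulo lcm(195, 19) = 3705: x ≡ 2298 (mod 3705).
Verify against each original: 2298 mod 5 = 3, 2298 mod 13 = 10, 2298 mod 3 = 0, 2298 mod 19 = 18.

x ≡ 2298 (mod 3705).


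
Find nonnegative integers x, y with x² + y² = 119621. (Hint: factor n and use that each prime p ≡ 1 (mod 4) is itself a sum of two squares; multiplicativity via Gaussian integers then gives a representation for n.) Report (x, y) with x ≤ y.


Step 1: Factor n = 119621 = 37 · 53 · 61.
Step 2: Check the mod-4 condition on each prime factor: 37 ≡ 1 (mod 4), exponent 1; 53 ≡ 1 (mod 4), exponent 1; 61 ≡ 1 (mod 4), exponent 1.
All primes ≡ 3 (mod 4) appear to even exponent (or don't appear), so by the two-squares theorem n IS expressible as a sum of two squares.
Step 3: Build a representation. Here n = 37 · 53 · 61 is a product of primes ≡ 1 (mod 4). Each prime p ≡ 1 (mod 4) is itself a sum of two squares; find a² by testing p − a² for a perfect square:
  37: 37 − 1² = 36 = 6² ⇒ 37 = 1² + 6².
  53: 53 − 1² = 52, 53 − 2² = 49 = 7² ⇒ 53 = 2² + 7².
  61: 61 − 1² = 60, 61 − 2² = 57, 61 − 3² = 52, 61 − 4² = 45, 61 − 5² = 36 = 6² ⇒ 61 = 5² + 6².
  Combine using the Brahmagupta–Fibonacci identity (a² + b²)(c² + d²) = (ac − bd)² + (ad + bc)² = (ac + bd)² + (ad − bc)²:
  37 · 53 = 1961: from (1² + 6²)(2² + 7²), take (1·2 − 6·7, 1·7 + 6·2) = (2 − 42, 7 + 12) = (-40, 19); dropping signs (only squares matter) gives (40, 19); check 40² + 19² = 1600 + 361 = 1961 ✓.
  1961 · 61 = 119621: from (40² + 19²)(5² + 6²), take (40·5 − 19·6, 40·6 + 19·5) = (200 − 114, 240 + 95) = (86, 335); check 86² + 335² = 7396 + 112225 = 119621 ✓.
Step 4: Order so x ≤ y and verify: 86² + 335² = 7396 + 112225 = 119621 = n. ✓

n = 119621 = 86² + 335² (one valid representation with x ≤ y).


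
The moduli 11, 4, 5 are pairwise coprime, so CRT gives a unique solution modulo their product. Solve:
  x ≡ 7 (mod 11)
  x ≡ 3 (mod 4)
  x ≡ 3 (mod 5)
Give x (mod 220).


Moduli 11, 4, 5 are pairwise coprime; by CRT there is a unique solution modulo M = 11 · 4 · 5 = 220.
Solve pairwise, accumulating the modulus:
  Start with x ≡ 7 (mod 11).
  Combine with x ≡ 3 (mod 4): since gcd(11, 4) = 1, we get a unique residue mod 44.
    Write x = 7 + 11·t and substitute into x ≡ 3 (mod 4): 11·t ≡ 3 − 7 = -4 (mod 4).
    Reduce coefficients mod 4: 3·t ≡ 0 (mod 4).
    The inverse of 3 mod 4 is 3 (since 3·3 = 9 = 2·4 + 1), so t ≡ 3·0 = 0 ≡ 0 (mod 4).
    Then x = 7 + 11·0 = 7, valid modulo lcm(11, 4) = 44: x ≡ 7 (mod 44).
  Combine with x ≡ 3 (mod 5): since gcd(44, 5) = 1, we get a unique residue mod 220.
    Write x = 7 + 44·t and substitute into x ≡ 3 (mod 5): 44·t ≡ 3 − 7 = -4 (mod 5).
    Reduce coefficients mod 5: 4·t ≡ 1 (mod 5).
    The inverse of 4 mod 5 is 4 (since 4·4 = 16 = 3·5 + 1), so t ≡ 4·1 = 4 ≡ 4 (mod 5).
    Then x = 7 + 44·4 = 183, valid modulo lcm(44, 5) = 220: x ≡ 183 (mod 220).
Verify: 183 mod 11 = 7 ✓, 183 mod 4 = 3 ✓, 183 mod 5 = 3 ✓.

x ≡ 183 (mod 220).


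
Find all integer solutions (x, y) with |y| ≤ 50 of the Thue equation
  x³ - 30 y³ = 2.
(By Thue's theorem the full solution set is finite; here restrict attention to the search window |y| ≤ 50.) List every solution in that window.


The equation is x³ - 30y³ = 2. For fixed y, x³ = 30·y³ + 2, so a solution requires the RHS to be a perfect cube.
Strategy: iterate y from -50 to 50, compute RHS = 30·y³ + 2, and check whether it is a (positive or negative) perfect cube.
Check small values of y:
  y = 0: RHS = 2 is not a perfect cube.
  y = 1: RHS = 32 is not a perfect cube.
  y = -1: RHS = -28 is not a perfect cube.
  y = 2: RHS = 242 is not a perfect cube.
  y = -2: RHS = -238 is not a perfect cube.
  y = 3: RHS = 812 is not a perfect cube.
  y = -3: RHS = -808 is not a perfect cube.
Continuing the search up to |y| = 50 finds no solutions either.
No (x, y) in the scanned range satisfies the equation.

No integer solutions with |y| ≤ 50.


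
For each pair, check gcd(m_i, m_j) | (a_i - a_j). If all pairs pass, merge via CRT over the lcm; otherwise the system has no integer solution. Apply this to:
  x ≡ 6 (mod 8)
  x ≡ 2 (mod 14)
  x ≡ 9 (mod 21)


Moduli 8, 14, 21 are not pairwise coprime, so CRT works modulo lcm(m_i) when all pairwise compatibility conditions hold.
Pairwise compatibility: gcd(m_i, m_j) must divide a_i - a_j for every pair.
Merge one congruence at a time:
  Start: x ≡ 6 (mod 8).
  Combine with x ≡ 2 (mod 14): gcd(8, 14) = 2; 2 - 6 = -4, which IS divisible by 2, so compatible.
    Write x = 6 + 8·t and substitute into x ≡ 2 (mod 14): 8·t ≡ 2 − 6 = -4 (mod 14).
    Divide the congruence (and modulus) by g = 2: 4·t ≡ -2 (mod 7).
    Reduce coefficients mod 7: 4·t ≡ 5 (mod 7).
    The inverse of 4 mod 7 is 2 (since 4·2 = 8 = 1·7 + 1), so t ≡ 2·5 = 10 ≡ 3 (mod 7).
    Then x = 6 + 8·3 = 30, valid modulo lcm(8, 14) = 56: x ≡ 30 (mod 56).
  Combine with x ≡ 9 (mod 21): gcd(56, 21) = 7; 9 - 30 = -21, which IS divisible by 7, so compatible.
    Write x = 30 + 56·t and substitute into x ≡ 9 (mod 21): 56·t ≡ 9 − 30 = -21 (mod 21).
    Divide the congruence (and modulus) by g = 7: 8·t ≡ -3 (mod 3).
    Reduce coefficients mod 3: 2·t ≡ 0 (mod 3).
    The inverse of 2 mod 3 is 2 (since 2·2 = 4 = 1·3 + 1), so t ≡ 2·0 = 0 ≡ 0 (mod 3).
    Then x = 30 + 56·0 = 30, valid modulo lcm(56, 21) = 168: x ≡ 30 (mod 168).
Verify: 30 mod 8 = 6, 30 mod 14 = 2, 30 mod 21 = 9.

x ≡ 30 (mod 168).


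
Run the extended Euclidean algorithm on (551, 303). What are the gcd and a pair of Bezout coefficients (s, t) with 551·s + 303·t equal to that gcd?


Euclidean algorithm on (551, 303) — divide until remainder is 0:
  551 = 1 · 303 + 248
  303 = 1 · 248 + 55
  248 = 4 · 55 + 28
  55 = 1 · 28 + 27
  28 = 1 · 27 + 1
  27 = 27 · 1 + 0
gcd(551, 303) = 1.
Track Bezout coefficients alongside the remainders: start with r₀ = 551 = a·1 + b·0 (s = 1, t = 0) and r₁ = 303 = a·0 + b·1 (s = 0, t = 1); each new remainder r_{k+1} = r_{k-1} − q_k·r_k inherits s_{k+1} = s_{k-1} − q_k·s_k, t_{k+1} = t_{k-1} − q_k·t_k, so r_k = a·s_k + b·t_k at every step:
  q = 1: r = 248, s = 1 − 1·0 = 1, t = 0 − 1·1 = -1  (check: 551·1 + 303·(-1) = 248)
  q = 1: r = 55, s = 0 − 1·1 = -1, t = 1 − 1·(-1) = 2  (check: 551·(-1) + 303·2 = 55)
  q = 4: r = 28, s = 1 − 4·(-1) = 5, t = -1 − 4·2 = -9  (check: 551·5 + 303·(-9) = 28)
  q = 1: r = 27, s = -1 − 1·5 = -6, t = 2 − 1·(-9) = 11  (check: 551·(-6) + 303·11 = 27)
  q = 1: r = 1, s = 5 − 1·(-6) = 11, t = -9 − 1·11 = -20  (check: 551·11 + 303·(-20) = 1)
The row with r = 1 (the gcd) gives the Bezout coefficients s = 11, t = -20.
Result: 551 · (11) + 303 · (-20) = 1.

gcd(551, 303) = 1; s = 11, t = -20 (check: 551·11 + 303·(-20) = 1).


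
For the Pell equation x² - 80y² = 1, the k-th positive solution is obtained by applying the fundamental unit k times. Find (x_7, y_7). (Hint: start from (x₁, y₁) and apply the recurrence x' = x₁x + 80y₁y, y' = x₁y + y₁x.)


Step 1: Find the fundamental solution (x₁, y₁) of x² - 80y² = 1.
  Expand √80 as a continued fraction. a₀ = ⌊√80⌋ = 8; iterate m_{k+1} = d_k·a_k − m_k, d_{k+1} = (80 − m_{k+1}²)/d_k, a_{k+1} = ⌊(a₀ + m_{k+1})/d_{k+1}⌋ (starting m₀ = 0, d₀ = 1), with convergents p_k = a_k·p_{k-1} + p_{k-2}, q_k = a_k·q_{k-1} + q_{k-2} (p₋₁ = 1, q₋₁ = 0):
  k = 0: a₀ = 8; p₀/q₀ = 8/1; p₀² − 80·q₀² = 64 − 80 = -16.
  k = 1: m = 8, d = 16, a = ⌊(8 + 8)/16⌋ = 1; p/q = (1·8 + 1)/(1·1 + 0) = 9/1; p² − 80·q² = 81 − 80 = 1.
  The first convergent with p² − 80·q² = 1 gives the fundamental solution (x₁, y₁) = (9, 1).
Step 2: Apply the recurrence (x_{n+1}, y_{n+1}) = (x₁x_n + 80y₁y_n, x₁y_n + y₁x_n) repeatedly.
  From (x_1, y_1) = (9, 1): x_2 = 9·9 + 80·1·1 = 161; y_2 = 9·1 + 1·9 = 18.
  From (x_2, y_2) = (161, 18): x_3 = 9·161 + 80·1·18 = 2889; y_3 = 9·18 + 1·161 = 323.
  From (x_3, y_3) = (2889, 323): x_4 = 9·2889 + 80·1·323 = 51841; y_4 = 9·323 + 1·2889 = 5796.
  From (x_4, y_4) = (51841, 5796): x_5 = 9·51841 + 80·1·5796 = 930249; y_5 = 9·5796 + 1·51841 = 104005.
  From (x_5, y_5) = (930249, 104005): x_6 = 9·930249 + 80·1·104005 = 16692641; y_6 = 9·104005 + 1·930249 = 1866294.
  From (x_6, y_6) = (16692641, 1866294): x_7 = 9·16692641 + 80·1·1866294 = 299537289; y_7 = 9·1866294 + 1·16692641 = 33489287.
Step 3: Verify x_7² - 80·y_7² = 89722587501469521 - 89722587501469520 = 1 (should be 1). ✓

(x_1, y_1) = (9, 1); (x_7, y_7) = (299537289, 33489287).


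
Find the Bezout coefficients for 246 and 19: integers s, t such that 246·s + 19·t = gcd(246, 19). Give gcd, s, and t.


Euclidean algorithm on (246, 19) — divide until remainder is 0:
  246 = 12 · 19 + 18
  19 = 1 · 18 + 1
  18 = 18 · 1 + 0
gcd(246, 19) = 1.
Track Bezout coefficients alongside the remainders: start with r₀ = 246 = a·1 + b·0 (s = 1, t = 0) and r₁ = 19 = a·0 + b·1 (s = 0, t = 1); each new remainder r_{k+1} = r_{k-1} − q_k·r_k inherits s_{k+1} = s_{k-1} − q_k·s_k, t_{k+1} = t_{k-1} − q_k·t_k, so r_k = a·s_k + b·t_k at every step:
  q = 12: r = 18, s = 1 − 12·0 = 1, t = 0 − 12·1 = -12  (check: 246·1 + 19·(-12) = 18)
  q = 1: r = 1, s = 0 − 1·1 = -1, t = 1 − 1·(-12) = 13  (check: 246·(-1) + 19·13 = 1)
The row with r = 1 (the gcd) gives the Bezout coefficients s = -1, t = 13.
Result: 246 · (-1) + 19 · (13) = 1.

gcd(246, 19) = 1; s = -1, t = 13 (check: 246·(-1) + 19·13 = 1).


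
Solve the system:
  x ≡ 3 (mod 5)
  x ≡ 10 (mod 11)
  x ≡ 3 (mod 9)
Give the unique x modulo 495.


Moduli 5, 11, 9 are pairwise coprime; by CRT there is a unique solution modulo M = 5 · 11 · 9 = 495.
Solve pairwise, accumulating the modulus:
  Start with x ≡ 3 (mod 5).
  Combine with x ≡ 10 (mod 11): since gcd(5, 11) = 1, we get a unique residue mod 55.
    Write x = 3 + 5·t and substitute into x ≡ 10 (mod 11): 5·t ≡ 10 − 3 = 7 (mod 11).
    The inverse of 5 mod 11 is 9 (since 5·9 = 45 = 4·11 + 1), so t ≡ 9·7 = 63 ≡ 8 (mod 11).
    Then x = 3 + 5·8 = 43, valid modulo lcm(5, 11) = 55: x ≡ 43 (mod 55).
  Combine with x ≡ 3 (mod 9): since gcd(55, 9) = 1, we get a unique residue mod 495.
    Write x = 43 + 55·t and substitute into x ≡ 3 (mod 9): 55·t ≡ 3 − 43 = -40 (mod 9).
    Reduce coefficients mod 9: 1·t ≡ 5 (mod 9).
    So t ≡ 5 (mod 9).
    Then x = 43 + 55·5 = 318, valid modulo lcm(55, 9) = 495: x ≡ 318 (mod 495).
Verify: 318 mod 5 = 3 ✓, 318 mod 11 = 10 ✓, 318 mod 9 = 3 ✓.

x ≡ 318 (mod 495).


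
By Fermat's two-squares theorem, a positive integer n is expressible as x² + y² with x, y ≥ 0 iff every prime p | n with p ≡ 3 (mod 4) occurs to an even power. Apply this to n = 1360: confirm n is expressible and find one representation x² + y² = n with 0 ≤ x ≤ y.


Step 1: Factor n = 1360 = 2^4 · 5 · 17.
Step 2: Check the mod-4 condition on each prime factor: 2 = 2 (special); 5 ≡ 1 (mod 4), exponent 1; 17 ≡ 1 (mod 4), exponent 1.
All primes ≡ 3 (mod 4) appear to even exponent (or don't appear), so by the two-squares theorem n IS expressible as a sum of two squares.
Step 3: Build a representation. Group n = k² · m with k = 4 and m = 5 · 17 = 85 (a product of primes ≡ 1 (mod 4)); a representation of m scales to one of n via (k·x)² + (k·y)² = k²(x² + y²). Each prime p ≡ 1 (mod 4) is itself a sum of two squares; find a² by testing p − a² for a perfect square:
  5: 5 − 1² = 4 = 2² ⇒ 5 = 1² + 2².
  17: 17 − 1² = 16 = 4² ⇒ 17 = 1² + 4².
  Combine using the Brahmagupta–Fibonacci identity (a² + b²)(c² + d²) = (ac − bd)² + (ad + bc)² = (ac + bd)² + (ad − bc)²:
  5 · 17 = 85: from (1² + 2²)(1² + 4²), take (1·1 − 2·4, 1·4 + 2·1) = (1 − 8, 4 + 2) = (-7, 6); dropping signs (only squares matter) gives (7, 6); check 7² + 6² = 49 + 36 = 85 ✓.
  Scale by k = 4: (4·7, 4·6) = (28, 24).
Step 4: Order so x ≤ y and verify: 24² + 28² = 576 + 784 = 1360 = n. ✓

n = 1360 = 24² + 28² (one valid representation with x ≤ y).


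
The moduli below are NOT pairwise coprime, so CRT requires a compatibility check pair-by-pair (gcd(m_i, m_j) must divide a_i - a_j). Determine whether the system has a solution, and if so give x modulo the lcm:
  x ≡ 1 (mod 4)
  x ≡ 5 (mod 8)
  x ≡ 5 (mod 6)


Moduli 4, 8, 6 are not pairwise coprime, so CRT works modulo lcm(m_i) when all pairwise compatibility conditions hold.
Pairwise compatibility: gcd(m_i, m_j) must divide a_i - a_j for every pair.
Merge one congruence at a time:
  Start: x ≡ 1 (mod 4).
  Combine with x ≡ 5 (mod 8): gcd(4, 8) = 4; 5 - 1 = 4, which IS divisible by 4, so compatible.
    Write x = 1 + 4·t and substitute into x ≡ 5 (mod 8): 4·t ≡ 5 − 1 = 4 (mod 8).
    Divide the congruence (and modulus) by g = 4: 1·t ≡ 1 (mod 2).
    So t ≡ 1 (mod 2).
    Then x = 1 + 4·1 = 5, valid modulo lcm(4, 8) = 8: x ≡ 5 (mod 8).
  Combine with x ≡ 5 (mod 6): gcd(8, 6) = 2; 5 - 5 = 0, which IS divisible by 2, so compatible.
    Write x = 5 + 8·t and substitute into x ≡ 5 (mod 6): 8·t ≡ 5 − 5 = 0 (mod 6).
    Divide the congruence (and modulus) by g = 2: 4·t ≡ 0 (mod 3).
    Reduce coefficients mod 3: 1·t ≡ 0 (mod 3).
    So t ≡ 0 (mod 3).
    Then x = 5 + 8·0 = 5, valid modulo lcm(8, 6) = 24: x ≡ 5 (mod 24).
Verify: 5 mod 4 = 1, 5 mod 8 = 5, 5 mod 6 = 5.

x ≡ 5 (mod 24).


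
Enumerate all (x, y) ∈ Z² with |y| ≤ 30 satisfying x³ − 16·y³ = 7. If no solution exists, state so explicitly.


The equation is x³ - 16y³ = 7. For fixed y, x³ = 16·y³ + 7, so a solution requires the RHS to be a perfect cube.
Strategy: iterate y from -30 to 30, compute RHS = 16·y³ + 7, and check whether it is a (positive or negative) perfect cube.
Check small values of y:
  y = 0: RHS = 7 is not a perfect cube.
  y = 1: RHS = 23 is not a perfect cube.
  y = -1: RHS = -9 is not a perfect cube.
  y = 2: RHS = 135 is not a perfect cube.
  y = -2: RHS = -121 is not a perfect cube.
  y = 3: RHS = 439 is not a perfect cube.
  y = -3: RHS = -425 is not a perfect cube.
Continuing the search up to |y| = 30 finds no solutions either.
No (x, y) in the scanned range satisfies the equation.

No integer solutions with |y| ≤ 30.


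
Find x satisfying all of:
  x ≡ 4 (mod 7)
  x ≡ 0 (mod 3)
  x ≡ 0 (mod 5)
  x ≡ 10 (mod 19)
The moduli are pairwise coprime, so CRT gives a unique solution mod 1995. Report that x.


Product of moduli M = 7 · 3 · 5 · 19 = 1995.
Merge one congruence at a time:
  Start: x ≡ 4 (mod 7).
  Combine with x ≡ 0 (mod 3); new modulus lcm = 21.
    Write x = 4 + 7·t and substitute into x ≡ 0 (mod 3): 7·t ≡ 0 − 4 = -4 (mod 3).
    Reduce coefficients mod 3: 1·t ≡ 2 (mod 3).
    So t ≡ 2 (mod 3).
    Then x = 4 + 7·2 = 18, valid modulo lcm(7, 3) = 21: x ≡ 18 (mod 21).
  Combine with x ≡ 0 (mod 5); new modulus lcm = 105.
    Write x = 18 + 21·t and substitute into x ≡ 0 (mod 5): 21·t ≡ 0 − 18 = -18 (mod 5).
    Reduce coefficients mod 5: 1·t ≡ 2 (mod 5).
    So t ≡ 2 (mod 5).
    Then x = 18 + 21·2 = 60, valid modulo lcm(21, 5) = 105: x ≡ 60 (mod 105).
  Combine with x ≡ 10 (mod 19); new modulus lcm = 1995.
    Write x = 60 + 105·t and substitute into x ≡ 10 (mod 19): 105·t ≡ 10 − 60 = -50 (mod 19).
    Reduce coefficients mod 19: 10·t ≡ 7 (mod 19).
    The inverse of 10 mod 19 is 2 (since 10·2 = 20 = 1·19 + 1), so t ≡ 2·7 = 14 ≡ 14 (mod 19).
    Then x = 60 + 105·14 = 1530, valid modulo lcm(105, 19) = 1995: x ≡ 1530 (mod 1995).
Verify against each original: 1530 mod 7 = 4, 1530 mod 3 = 0, 1530 mod 5 = 0, 1530 mod 19 = 10.

x ≡ 1530 (mod 1995).
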